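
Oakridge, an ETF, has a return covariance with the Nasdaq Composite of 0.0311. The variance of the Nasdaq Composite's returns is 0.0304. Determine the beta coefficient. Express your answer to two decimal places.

β = Cov(Rp, Rm) / Var(Rm) = 0.0311 / 0.0304 = 1.0230

1.02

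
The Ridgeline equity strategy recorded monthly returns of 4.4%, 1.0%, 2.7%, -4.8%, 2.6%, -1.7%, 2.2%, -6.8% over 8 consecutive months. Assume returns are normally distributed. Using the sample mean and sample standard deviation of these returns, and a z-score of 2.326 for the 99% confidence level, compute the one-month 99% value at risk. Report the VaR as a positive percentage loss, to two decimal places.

9.33

μ = (4.4 + 1 + 2.7 − 4.8 + 2.6 − 1.7 + 2.2 − 6.8) / 8 = -0.0500%
Sample σ = √[Σ(r − μ)² / 7] = √[111.4000 / 7] = √15.9143 = 3.9893%
VaR = −(μ − z·σ) = −(-0.0500 − 2.326 × 3.9893) = −(-9.3291) = 9.3291%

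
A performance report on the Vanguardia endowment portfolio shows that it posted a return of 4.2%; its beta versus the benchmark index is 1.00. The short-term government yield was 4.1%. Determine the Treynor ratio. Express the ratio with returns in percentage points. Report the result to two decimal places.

Treynor = (Rp − Rf) / β = (4.2% − 4.1%) / 1.00 = 0.10 / 1.00 = 0.1000

0.10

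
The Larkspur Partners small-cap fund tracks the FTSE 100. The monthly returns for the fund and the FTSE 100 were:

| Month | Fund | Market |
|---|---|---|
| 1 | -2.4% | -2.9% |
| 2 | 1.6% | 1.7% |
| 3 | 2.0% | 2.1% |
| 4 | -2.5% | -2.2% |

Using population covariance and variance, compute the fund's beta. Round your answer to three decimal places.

0.942

r̄p = -0.3250%,  r̄m = -0.3250%
Cov = Σ(rp − r̄p)(rm − r̄m) / 4 = 4.7394
Var(rm) = Σ(rm − r̄m)² / 4 = 5.0319
β = Cov / Var = 4.7394 / 5.0319 = 0.9419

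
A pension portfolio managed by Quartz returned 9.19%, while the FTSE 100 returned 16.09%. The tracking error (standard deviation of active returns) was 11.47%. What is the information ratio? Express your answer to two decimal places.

-0.60

IR = (Rp − Rb) / TE = (9.19% − 16.09%) / 11.47% = -6.90% / 11.47% = -0.6016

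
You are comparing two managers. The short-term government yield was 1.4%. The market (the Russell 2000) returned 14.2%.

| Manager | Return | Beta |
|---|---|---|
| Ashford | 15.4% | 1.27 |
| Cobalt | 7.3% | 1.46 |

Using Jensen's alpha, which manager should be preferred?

Ashford

Ashford: α = 15.4% − [1.4% + 1.27 × (14.2% − 1.4%)] = -2.256
Cobalt: α = 7.3% − [1.4% + 1.46 × (14.2% − 1.4%)] = -12.788
Highest: Ashford (-2.256).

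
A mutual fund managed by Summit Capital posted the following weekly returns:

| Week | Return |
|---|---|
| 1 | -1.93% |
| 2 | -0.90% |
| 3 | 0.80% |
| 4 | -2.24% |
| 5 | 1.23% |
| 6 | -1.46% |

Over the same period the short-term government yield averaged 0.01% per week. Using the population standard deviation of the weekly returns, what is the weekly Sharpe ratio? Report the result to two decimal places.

μ = (-1.93 − 0.9 + 0.8 − 2.24 + 1.23 − 1.46) / 6 = -4.500 / 6 = -0.7500%
Population σ = √[Σ(r − μ)² / 6] = √[10.4620 / 6] = √1.7437 = 1.3205%
Sharpe = (μ − rf) / σ = (-0.7500 − 0.01) / 1.3205 = -0.7600 / 1.3205 = -0.5755

-0.58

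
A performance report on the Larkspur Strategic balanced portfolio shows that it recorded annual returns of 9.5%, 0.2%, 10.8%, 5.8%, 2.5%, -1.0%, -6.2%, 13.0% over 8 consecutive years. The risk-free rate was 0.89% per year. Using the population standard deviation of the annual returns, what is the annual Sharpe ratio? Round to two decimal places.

μ = (9.5 + 0.2 + 10.8 + 5.8 + 2.5 − 1 − 6.2 + 13) / 8 = 34.60 / 8 = 4.3250%
Σ(r − μ)² = (9.5 − 4.3250)² + (0.2 − 4.3250)² + (10.8 − 4.3250)² + … = 305.6150
population σ = √(305.6150 / 8) = √38.2019 = 6.1808%
Sharpe = (μ − rf) / σ = (4.3250 − 0.89) / 6.1808 = 3.4350 / 6.1808 = 0.5558

0.56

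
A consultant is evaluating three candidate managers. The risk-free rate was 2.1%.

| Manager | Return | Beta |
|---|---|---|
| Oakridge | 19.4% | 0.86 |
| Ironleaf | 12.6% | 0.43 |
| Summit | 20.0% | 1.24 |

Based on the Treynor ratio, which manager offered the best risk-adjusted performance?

Ironleaf

Oakridge: Treynor = (19.4% − 2.1%) / 0.86 = 20.116
Ironleaf: Treynor = (12.6% − 2.1%) / 0.43 = 24.419
Summit: Treynor = (20.0% − 2.1%) / 1.24 = 14.435
Highest: Ironleaf (24.419).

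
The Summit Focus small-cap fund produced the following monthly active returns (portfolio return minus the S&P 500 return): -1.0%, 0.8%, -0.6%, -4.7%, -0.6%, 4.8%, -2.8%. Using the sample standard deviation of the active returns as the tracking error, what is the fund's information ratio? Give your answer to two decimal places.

-0.20

r̄ = (-1 + 0.8 − 0.6 − 4.7 − 0.6 + 4.8 − 2.8) / 7 = -4.10 / 7 = -0.5857%
Sample std dev = √[52.9286 / 6] = 2.9701%
IR = r̄ / tracking error = -0.5857 / 2.9701 = -0.1972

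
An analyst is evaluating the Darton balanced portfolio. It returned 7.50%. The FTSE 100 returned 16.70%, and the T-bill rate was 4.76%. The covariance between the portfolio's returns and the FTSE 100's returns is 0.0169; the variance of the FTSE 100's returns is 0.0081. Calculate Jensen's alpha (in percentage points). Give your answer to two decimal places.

β = Cov / Var = 0.0169 / 0.0081 = 2.0864
E[R] = Rf + β(Rm − Rf) = 4.76% + 2.0864 × (16.70% − 4.76%) = 29.6716%
α = Rp − E[R] = 7.50% − 29.6716% = -22.1716

-22.17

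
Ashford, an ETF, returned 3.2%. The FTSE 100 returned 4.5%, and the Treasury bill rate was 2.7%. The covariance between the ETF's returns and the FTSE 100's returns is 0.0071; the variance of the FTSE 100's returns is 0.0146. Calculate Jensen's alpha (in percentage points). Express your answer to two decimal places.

-0.38

β = Cov / Var = 0.0071 / 0.0146 = 0.4863
E[R] = Rf + β(Rm − Rf) = 2.7% + 0.4863 × (4.5% − 2.7%) = 3.5753%
α = Rp − E[R] = 3.2% − 3.5753% = -0.3753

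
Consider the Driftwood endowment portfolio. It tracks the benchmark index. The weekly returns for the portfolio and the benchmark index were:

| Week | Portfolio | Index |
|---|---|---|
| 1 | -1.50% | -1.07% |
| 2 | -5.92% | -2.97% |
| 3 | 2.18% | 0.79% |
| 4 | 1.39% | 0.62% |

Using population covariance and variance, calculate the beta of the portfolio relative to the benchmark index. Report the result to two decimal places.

2.08

r̄p = -0.9625%,  r̄m = -0.6575%
Cov = Σ(rp − r̄p)(rm − r̄m) / 4 = 4.8100
Var(rm) = Σ(rm − r̄m)² / 4 = 2.3113
β = Cov / Var = 4.8100 / 2.3113 = 2.0811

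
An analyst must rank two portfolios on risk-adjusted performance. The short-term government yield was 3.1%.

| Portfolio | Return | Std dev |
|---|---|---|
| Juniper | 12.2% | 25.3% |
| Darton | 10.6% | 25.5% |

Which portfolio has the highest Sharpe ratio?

Juniper: Sharpe ratio = (12.2% − 3.1%) / 25.3% = 0.360
Darton: Sharpe ratio = (10.6% − 3.1%) / 25.5% = 0.294
Highest: Juniper (0.360).

Juniper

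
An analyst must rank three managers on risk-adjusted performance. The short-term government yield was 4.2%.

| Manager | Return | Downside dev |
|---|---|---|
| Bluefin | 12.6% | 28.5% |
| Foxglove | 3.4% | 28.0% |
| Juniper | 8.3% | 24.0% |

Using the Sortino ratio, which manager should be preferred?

Bluefin

Bluefin: Sortino ratio = (12.6% − 4.2%) / 28.5% = 0.295
Foxglove: Sortino ratio = (3.4% − 4.2%) / 28.0% = -0.029
Juniper: Sortino ratio = (8.3% − 4.2%) / 24.0% = 0.171
Highest: Bluefin (0.295).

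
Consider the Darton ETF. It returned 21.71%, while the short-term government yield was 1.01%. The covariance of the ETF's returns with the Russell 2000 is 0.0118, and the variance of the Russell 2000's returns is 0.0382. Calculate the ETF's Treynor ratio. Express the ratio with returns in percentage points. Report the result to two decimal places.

β = Cov / Var = 0.0118 / 0.0382 = 0.3089
Treynor = (Rp − Rf) / β = (21.71% − 1.01%) / 0.3089 = 20.70 / 0.3089 = 67.0120

67.01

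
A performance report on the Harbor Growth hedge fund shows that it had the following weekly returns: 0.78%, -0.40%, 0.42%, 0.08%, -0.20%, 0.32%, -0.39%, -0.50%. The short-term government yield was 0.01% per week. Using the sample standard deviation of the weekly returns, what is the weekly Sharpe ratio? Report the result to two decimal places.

μ = (0.78 − 0.4 + 0.42 + 0.08 − 0.2 + 0.32 − 0.39 − 0.5) / 8 = 0.110 / 8 = 0.0138%
Σ(r − μ)² = (0.78 − 0.0138)² + (-0.4 − 0.0138)² + (0.42 − 0.0138)² + … = 1.4942
sample σ = √(1.4942 / 7) = √0.2135 = 0.4621%
Sharpe = (μ − rf) / σ = (0.0138 − 0.01) / 0.4621 = 0.0038 / 0.4621 = 0.0082

0.01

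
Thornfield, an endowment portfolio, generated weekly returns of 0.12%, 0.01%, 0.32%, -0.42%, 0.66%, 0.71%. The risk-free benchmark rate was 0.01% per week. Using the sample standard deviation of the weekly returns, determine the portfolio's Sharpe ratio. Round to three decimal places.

0.525

r̄ = (0.12 + 0.01 + 0.32 − 0.42 + 0.66 + 0.71) / 6 = 1.400 / 6 = 0.2333%
Sample std dev = √[0.9063 / 5] = 0.4257%
Sharpe = (r̄ − rf) / σ = (0.2333 − 0.01) / 0.4257 = 0.2233 / 0.4257 = 0.5245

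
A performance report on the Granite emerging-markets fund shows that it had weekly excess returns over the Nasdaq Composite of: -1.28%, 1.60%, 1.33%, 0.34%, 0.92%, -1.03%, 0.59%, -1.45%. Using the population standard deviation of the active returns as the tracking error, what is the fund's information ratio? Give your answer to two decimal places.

0.11

r̄ = (-1.28 + 1.6 + 1.33 + 0.34 + 0.92 − 1.03 + 0.59 − 1.45) / 8 = 0.1275%
Population σ = √[Σ(r − r̄)² / 8] = √[10.3108 / 8] = √1.2889 = 1.1353%
IR = r̄ / tracking error = 0.1275 / 1.1353 = 0.1123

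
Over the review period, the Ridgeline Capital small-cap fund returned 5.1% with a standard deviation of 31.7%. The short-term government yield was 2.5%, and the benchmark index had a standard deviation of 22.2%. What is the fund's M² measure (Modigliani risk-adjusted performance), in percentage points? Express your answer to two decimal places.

Sharpe = (Rp − Rf) / σp = (5.1% − 2.5%) / 31.7% = 0.0820
M² = Rf + Sharpe × σm = 2.5% + 0.0820 × 22.2% = 4.3204%

4.32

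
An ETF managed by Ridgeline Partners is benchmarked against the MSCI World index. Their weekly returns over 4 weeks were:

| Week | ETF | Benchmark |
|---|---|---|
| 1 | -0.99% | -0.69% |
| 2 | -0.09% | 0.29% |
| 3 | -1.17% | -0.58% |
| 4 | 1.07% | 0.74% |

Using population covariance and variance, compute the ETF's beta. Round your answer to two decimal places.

r̄p = -0.2950%,  r̄m = -0.0600%
Cov = Σ(rp − r̄p)(rm − r̄m) / 4 = 0.5142
Var(rm) = Σ(rm − r̄m)² / 4 = 0.3575
β = Cov / Var = 0.5142 / 0.3575 = 1.4383

1.44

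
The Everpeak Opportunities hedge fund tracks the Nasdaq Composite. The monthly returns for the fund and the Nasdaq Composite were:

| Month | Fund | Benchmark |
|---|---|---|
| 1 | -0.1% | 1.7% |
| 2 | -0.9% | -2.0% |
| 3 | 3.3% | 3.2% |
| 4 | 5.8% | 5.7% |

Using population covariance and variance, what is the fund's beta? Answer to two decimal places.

0.89

r̄p = 2.0250%,  r̄m = 2.1500%
Cov = Σ(rp − r̄p)(rm − r̄m) / 4 = 6.9588
Var(rm) = Σ(rm − r̄m)² / 4 = 7.7825
β = Cov / Var = 6.9588 / 7.7825 = 0.8942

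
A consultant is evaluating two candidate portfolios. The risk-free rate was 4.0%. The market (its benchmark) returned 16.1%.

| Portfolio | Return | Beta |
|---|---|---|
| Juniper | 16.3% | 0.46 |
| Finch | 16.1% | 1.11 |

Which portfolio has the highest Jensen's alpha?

Juniper

Juniper: α = 16.3% − [4.0% + 0.46 × (16.1% − 4.0%)] = 6.734
Finch: α = 16.1% − [4.0% + 1.11 × (16.1% − 4.0%)] = -1.331
Highest: Juniper (6.734).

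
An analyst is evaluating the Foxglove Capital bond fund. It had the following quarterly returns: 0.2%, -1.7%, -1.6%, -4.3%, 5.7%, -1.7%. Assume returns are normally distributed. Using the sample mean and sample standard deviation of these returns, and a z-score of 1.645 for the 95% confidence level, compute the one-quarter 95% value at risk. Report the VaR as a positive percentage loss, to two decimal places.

μ = (0.2 − 1.7 − 1.6 − 4.3 + 5.7 − 1.7) / 6 = -3.40 / 6 = -0.5667%
Sample std dev = √[57.4333 / 5] = 3.3892%
VaR = −(μ − z·σ) = −(-0.5667 − 1.645 × 3.3892) = −(-6.1419) = 6.1419%

6.14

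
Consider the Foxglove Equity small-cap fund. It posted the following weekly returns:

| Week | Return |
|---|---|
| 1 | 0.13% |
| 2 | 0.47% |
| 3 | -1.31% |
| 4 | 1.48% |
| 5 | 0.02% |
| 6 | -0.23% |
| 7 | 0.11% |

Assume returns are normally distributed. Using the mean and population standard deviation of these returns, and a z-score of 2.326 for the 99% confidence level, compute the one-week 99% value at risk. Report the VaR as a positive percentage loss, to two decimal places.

1.69

Mean return r̄ = 0.670 / 7 = 0.0957%
Population std dev = √[4.1456 / 7] = 0.7696%
VaR = −(r̄ − z·σ) = −(0.0957 − 2.326 × 0.7696) = −(-1.6944) = 1.6944%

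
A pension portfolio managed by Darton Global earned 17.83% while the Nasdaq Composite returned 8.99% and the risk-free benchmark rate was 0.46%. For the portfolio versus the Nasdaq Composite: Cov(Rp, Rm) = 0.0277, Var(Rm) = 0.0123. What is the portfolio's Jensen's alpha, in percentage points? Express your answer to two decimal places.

β = Cov / Var = 0.0277 / 0.0123 = 2.2520
E[R] = Rf + β(Rm − Rf) = 0.46% + 2.2520 × (8.99% − 0.46%) = 19.6696%
α = Rp − E[R] = 17.83% − 19.6696% = -1.8396

-1.84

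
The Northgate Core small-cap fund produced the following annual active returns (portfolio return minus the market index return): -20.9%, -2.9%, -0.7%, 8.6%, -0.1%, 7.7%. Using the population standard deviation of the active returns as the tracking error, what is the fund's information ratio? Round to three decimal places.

r̄ = (-20.9 − 2.9 − 0.7 + 8.6 − 0.1 + 7.7) / 6 = -8.30 / 6 = -1.3833%
Population σ = √[Σ(r − r̄)² / 6] = √[567.4883 / 6] = √94.5814 = 9.7253%
IR = r̄ / tracking error = -1.3833 / 9.7253 = -0.1422

-0.142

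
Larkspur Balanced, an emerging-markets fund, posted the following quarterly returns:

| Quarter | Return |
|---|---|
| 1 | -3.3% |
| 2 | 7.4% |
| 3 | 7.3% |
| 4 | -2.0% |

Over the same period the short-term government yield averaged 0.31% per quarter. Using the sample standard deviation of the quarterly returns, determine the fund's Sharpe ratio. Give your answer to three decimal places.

0.352

r̄ = (-3.3 + 7.4 + 7.3 − 2) / 4 = 9.40 / 4 = 2.3500%
Sample std dev = √[100.8500 / 3] = 5.7980%
Sharpe = (r̄ − rf) / σ = (2.3500 − 0.31) / 5.7980 = 2.0400 / 5.7980 = 0.3518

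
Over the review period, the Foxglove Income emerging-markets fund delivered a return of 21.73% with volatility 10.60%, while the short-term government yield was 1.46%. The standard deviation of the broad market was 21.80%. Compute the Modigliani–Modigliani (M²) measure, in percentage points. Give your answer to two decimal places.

43.15

Sharpe = (Rp − Rf) / σp = (21.73% − 1.46%) / 10.60% = 1.9123
M² = Rf + Sharpe × σm = 1.46% + 1.9123 × 21.80% = 43.1481%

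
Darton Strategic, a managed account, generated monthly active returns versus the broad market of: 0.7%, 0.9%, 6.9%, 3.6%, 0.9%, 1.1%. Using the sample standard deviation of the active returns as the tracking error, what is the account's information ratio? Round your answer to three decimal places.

0.948

μ = (0.7 + 0.9 + 6.9 + 3.6 + 0.9 + 1.1) / 6 = 14.10 / 6 = 2.3500%
Σ(r − μ)² = 30.7550; sample σ = √(30.7550/5) = 2.4801%
IR = μ / tracking error = 2.3500 / 2.4801 = 0.9475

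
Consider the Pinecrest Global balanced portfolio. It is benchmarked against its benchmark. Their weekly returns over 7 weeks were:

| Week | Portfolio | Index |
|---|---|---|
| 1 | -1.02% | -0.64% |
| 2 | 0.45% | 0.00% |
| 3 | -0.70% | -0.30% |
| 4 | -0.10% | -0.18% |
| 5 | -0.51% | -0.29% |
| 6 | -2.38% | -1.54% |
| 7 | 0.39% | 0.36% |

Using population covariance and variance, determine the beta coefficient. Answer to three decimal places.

r̄p = -0.5529%,  r̄m = -0.3700%
Cov = Σ(rp − r̄p)(rm − r̄m) / 7 = 0.4861
Var(rm) = Σ(rm − r̄m)² / 7 = 0.3084
β = Cov / Var = 0.4861 / 0.3084 = 1.5762

1.576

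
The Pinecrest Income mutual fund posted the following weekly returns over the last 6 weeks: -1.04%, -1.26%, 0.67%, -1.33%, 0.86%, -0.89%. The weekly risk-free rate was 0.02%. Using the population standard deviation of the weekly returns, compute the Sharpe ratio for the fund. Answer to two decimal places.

-0.57

Mean return r̄ = -2.990 / 6 = -0.4983%
Σ(r − r̄)² = (-1.04 − (-0.4983))² + (-1.26 − (-0.4983))² + (0.67 − (-0.4983))² + … = 4.9287
σ = √[4.9287 / 6] = 0.9063%
Sharpe = (r̄ − rf) / σ = (-0.4983 − 0.02) / 0.9063 = -0.5183 / 0.9063 = -0.5719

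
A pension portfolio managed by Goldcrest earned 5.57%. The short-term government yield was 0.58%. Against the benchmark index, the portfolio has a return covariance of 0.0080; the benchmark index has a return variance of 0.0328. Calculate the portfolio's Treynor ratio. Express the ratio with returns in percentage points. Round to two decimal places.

20.46

β = Cov / Var = 0.0080 / 0.0328 = 0.2439
Treynor = (Rp − Rf) / β = (5.57% − 0.58%) / 0.2439 = 4.99 / 0.2439 = 20.4592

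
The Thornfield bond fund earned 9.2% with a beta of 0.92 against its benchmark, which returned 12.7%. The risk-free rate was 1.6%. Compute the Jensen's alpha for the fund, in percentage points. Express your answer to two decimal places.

CAPM expected return = Rf + β(Rm − Rf) = 1.6% + 0.92 × (12.7% − 1.6%) = 1.6 + 0.92 × 11.10 = 11.8120%
Jensen's α = Rp − E[R] = 9.2% − 11.8120% = -2.6120

-2.61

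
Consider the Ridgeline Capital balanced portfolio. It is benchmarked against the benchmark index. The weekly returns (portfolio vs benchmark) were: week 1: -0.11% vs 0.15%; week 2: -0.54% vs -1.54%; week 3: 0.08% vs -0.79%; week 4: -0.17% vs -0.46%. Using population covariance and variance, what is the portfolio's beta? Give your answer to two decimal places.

0.23

r̄p = -0.1850%,  r̄m = -0.6600%
Cov = Σ(rp − r̄p)(rm − r̄m) / 4 = 0.0854
Var(rm) = Σ(rm − r̄m)² / 4 = 0.3719
β = Cov / Var = 0.0854 / 0.3719 = 0.2296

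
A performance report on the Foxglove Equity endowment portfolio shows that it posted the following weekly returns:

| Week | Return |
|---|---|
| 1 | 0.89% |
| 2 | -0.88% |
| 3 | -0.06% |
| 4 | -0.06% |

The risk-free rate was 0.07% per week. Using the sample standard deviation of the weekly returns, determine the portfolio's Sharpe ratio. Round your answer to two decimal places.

-0.13

μ = (0.89 − 0.88 − 0.06 − 0.06) / 4 = -0.0275%
Σ(r − μ)² = (0.89 − (-0.0275))² + (-0.88 − (-0.0275))² + (-0.06 − (-0.0275))² + … = 1.5707
sample σ = √(1.5707 / 3) = √0.5236 = 0.7236%
Sharpe = (μ − rf) / σ = (-0.0275 − 0.07) / 0.7236 = -0.0975 / 0.7236 = -0.1347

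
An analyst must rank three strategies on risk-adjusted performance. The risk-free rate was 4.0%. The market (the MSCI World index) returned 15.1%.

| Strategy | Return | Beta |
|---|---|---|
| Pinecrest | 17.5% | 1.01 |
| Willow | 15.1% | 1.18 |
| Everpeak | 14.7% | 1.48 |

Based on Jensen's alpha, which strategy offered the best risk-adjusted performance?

Pinecrest

Pinecrest: α = 17.5% − [4.0% + 1.01 × (15.1% − 4.0%)] = 2.289
Willow: α = 15.1% − [4.0% + 1.18 × (15.1% − 4.0%)] = -1.998
Everpeak: α = 14.7% − [4.0% + 1.48 × (15.1% − 4.0%)] = -5.728
Highest: Pinecrest (2.289).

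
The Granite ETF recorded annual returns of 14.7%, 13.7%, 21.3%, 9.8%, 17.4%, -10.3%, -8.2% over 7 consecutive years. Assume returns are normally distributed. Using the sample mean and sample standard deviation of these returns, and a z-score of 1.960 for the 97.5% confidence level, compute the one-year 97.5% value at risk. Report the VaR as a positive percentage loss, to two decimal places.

16.22

r̄ = (14.7 + 13.7 + 21.3 + 9.8 + 17.4 − 10.3 − 8.2) / 7 = 8.3429%
Σ(r − r̄)² = 942.3771; sample σ = √(942.3771/6) = 12.5325%
VaR = −(r̄ − z·σ) = −(8.3429 − 1.960 × 12.5325) = −(-16.2208) = 16.2208%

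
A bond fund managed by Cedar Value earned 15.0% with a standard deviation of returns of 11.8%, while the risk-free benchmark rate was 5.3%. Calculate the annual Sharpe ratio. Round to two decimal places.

Sharpe = (Rp − Rf) / σp = (15.0% − 5.3%) / 11.8% = 9.70% / 11.8% = 0.8220

0.82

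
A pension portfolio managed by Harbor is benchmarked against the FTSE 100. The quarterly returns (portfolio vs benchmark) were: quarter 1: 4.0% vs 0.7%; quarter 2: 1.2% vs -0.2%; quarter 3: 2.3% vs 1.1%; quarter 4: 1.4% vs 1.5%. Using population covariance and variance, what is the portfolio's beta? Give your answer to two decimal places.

r̄p = 2.2250%,  r̄m = 0.7750%
Cov = Σ(rp − r̄p)(rm − r̄m) / 4 = 0.0731
Var(rm) = Σ(rm − r̄m)² / 4 = 0.3969
β = Cov / Var = 0.0731 / 0.3969 = 0.1842

0.18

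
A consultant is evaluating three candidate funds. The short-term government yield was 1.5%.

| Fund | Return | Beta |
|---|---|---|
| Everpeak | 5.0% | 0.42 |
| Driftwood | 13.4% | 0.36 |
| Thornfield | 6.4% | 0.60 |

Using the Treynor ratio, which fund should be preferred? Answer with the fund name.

Driftwood

Everpeak: Treynor = (5.0% − 1.5%) / 0.42 = 8.333
Driftwood: Treynor = (13.4% − 1.5%) / 0.36 = 33.056
Thornfield: Treynor = (6.4% − 1.5%) / 0.60 = 8.167
Highest: Driftwood (33.056).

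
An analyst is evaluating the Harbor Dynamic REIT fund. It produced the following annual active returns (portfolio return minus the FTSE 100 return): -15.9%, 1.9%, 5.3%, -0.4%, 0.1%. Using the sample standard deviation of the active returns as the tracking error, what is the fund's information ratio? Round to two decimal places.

μ = (-15.9 + 1.9 + 5.3 − 0.4 + 0.1) / 5 = -1.8000%
Σ(r − μ)² = (-15.9 − (-1.8000))² + (1.9 − (-1.8000))² + … = 268.4800
σ = √[268.4800 / 4] = 8.1927%
IR = μ / tracking error = -1.8000 / 8.1927 = -0.2197

-0.22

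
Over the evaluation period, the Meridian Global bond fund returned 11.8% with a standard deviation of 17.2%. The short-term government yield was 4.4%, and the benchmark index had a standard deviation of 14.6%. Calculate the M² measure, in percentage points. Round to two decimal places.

10.68

Sharpe = (Rp − Rf) / σp = (11.8% − 4.4%) / 17.2% = 0.4302
M² = Rf + Sharpe × σm = 4.4% + 0.4302 × 14.6% = 10.6809%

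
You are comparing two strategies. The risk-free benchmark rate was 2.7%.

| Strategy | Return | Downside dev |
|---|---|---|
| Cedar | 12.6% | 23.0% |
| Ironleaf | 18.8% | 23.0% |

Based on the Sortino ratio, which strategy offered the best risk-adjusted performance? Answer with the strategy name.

Ironleaf

Cedar: Sortino ratio = (12.6% − 2.7%) / 23.0% = 0.430
Ironleaf: Sortino ratio = (18.8% − 2.7%) / 23.0% = 0.700
Highest: Ironleaf (0.700).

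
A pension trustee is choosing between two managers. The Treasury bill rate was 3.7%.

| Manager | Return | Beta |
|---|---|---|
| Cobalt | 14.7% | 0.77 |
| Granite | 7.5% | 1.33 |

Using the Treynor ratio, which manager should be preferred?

Cobalt: Treynor = (14.7% − 3.7%) / 0.77 = 14.286
Granite: Treynor = (7.5% − 3.7%) / 1.33 = 2.857
Highest: Cobalt (14.286).

Cobalt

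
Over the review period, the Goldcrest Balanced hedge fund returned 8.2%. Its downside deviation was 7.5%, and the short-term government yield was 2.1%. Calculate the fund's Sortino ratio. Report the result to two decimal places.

0.81

Sortino = (Rp − Rf) / σd = (8.2% − 2.1%) / 7.5% = 6.10% / 7.5% = 0.8133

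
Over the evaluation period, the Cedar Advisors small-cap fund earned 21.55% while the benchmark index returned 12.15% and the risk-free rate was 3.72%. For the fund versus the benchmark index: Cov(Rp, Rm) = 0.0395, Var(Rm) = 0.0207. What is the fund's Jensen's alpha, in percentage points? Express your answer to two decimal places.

1.74

β = Cov / Var = 0.0395 / 0.0207 = 1.9082
E[R] = Rf + β(Rm − Rf) = 3.72% + 1.9082 × (12.15% − 3.72%) = 19.8061%
α = Rp − E[R] = 21.55% − 19.8061% = 1.7439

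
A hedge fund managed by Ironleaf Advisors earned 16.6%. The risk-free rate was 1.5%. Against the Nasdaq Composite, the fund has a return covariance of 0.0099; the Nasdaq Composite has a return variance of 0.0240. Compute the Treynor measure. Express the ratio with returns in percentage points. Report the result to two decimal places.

36.61

β = Cov / Var = 0.0099 / 0.0240 = 0.4125
Treynor = (Rp − Rf) / β = (16.6% − 1.5%) / 0.4125 = 15.10 / 0.4125 = 36.6061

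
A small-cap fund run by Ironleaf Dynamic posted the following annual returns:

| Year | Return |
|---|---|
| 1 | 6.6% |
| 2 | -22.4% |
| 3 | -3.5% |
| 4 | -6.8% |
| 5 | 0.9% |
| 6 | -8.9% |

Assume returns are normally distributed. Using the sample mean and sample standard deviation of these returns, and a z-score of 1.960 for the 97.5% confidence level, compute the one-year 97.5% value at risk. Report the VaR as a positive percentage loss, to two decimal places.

25.09

r̄ = (6.6 − 22.4 − 3.5 − 6.8 + 0.9 − 8.9) / 6 = -5.6833%
Σ(r − r̄)² = (6.6 − (-5.6833))² + (-22.4 − (-5.6833))² + (-3.5 − (-5.6833))² + … = 490.0283
σ = √[490.0283 / 5] = 9.8998%
VaR = −(r̄ − z·σ) = −(-5.6833 − 1.960 × 9.8998) = −(-25.0869) = 25.0869%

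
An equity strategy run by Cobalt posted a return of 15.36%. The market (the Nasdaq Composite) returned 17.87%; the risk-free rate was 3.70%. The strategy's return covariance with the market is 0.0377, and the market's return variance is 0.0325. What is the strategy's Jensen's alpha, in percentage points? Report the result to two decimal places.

β = Cov / Var = 0.0377 / 0.0325 = 1.1600
E[R] = Rf + β(Rm − Rf) = 3.70% + 1.1600 × (17.87% − 3.70%) = 20.1372%
α = Rp − E[R] = 15.36% − 20.1372% = -4.7772

-4.78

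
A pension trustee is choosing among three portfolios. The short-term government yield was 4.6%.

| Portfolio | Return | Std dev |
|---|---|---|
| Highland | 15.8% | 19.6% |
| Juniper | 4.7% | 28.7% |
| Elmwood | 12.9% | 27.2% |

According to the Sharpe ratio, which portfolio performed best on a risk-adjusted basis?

Highland

Highland: Sharpe ratio = (15.8% − 4.6%) / 19.6% = 0.571
Juniper: Sharpe ratio = (4.7% − 4.6%) / 28.7% = 0.003
Elmwood: Sharpe ratio = (12.9% − 4.6%) / 27.2% = 0.305
Highest: Highland (0.571).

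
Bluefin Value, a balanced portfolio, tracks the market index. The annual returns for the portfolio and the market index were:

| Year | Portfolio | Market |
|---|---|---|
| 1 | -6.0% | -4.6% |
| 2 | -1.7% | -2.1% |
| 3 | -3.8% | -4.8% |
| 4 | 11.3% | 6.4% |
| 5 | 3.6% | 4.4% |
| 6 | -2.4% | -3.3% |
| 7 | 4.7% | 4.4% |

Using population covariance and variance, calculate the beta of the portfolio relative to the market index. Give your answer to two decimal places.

1.19

r̄p = 0.8143%,  r̄m = 0.0571%
Cov = Σ(rp − r̄p)(rm − r̄m) / 7 = 23.6920
Var(rm) = Σ(rm − r̄m)² / 7 = 19.8796
β = Cov / Var = 23.6920 / 19.8796 = 1.1918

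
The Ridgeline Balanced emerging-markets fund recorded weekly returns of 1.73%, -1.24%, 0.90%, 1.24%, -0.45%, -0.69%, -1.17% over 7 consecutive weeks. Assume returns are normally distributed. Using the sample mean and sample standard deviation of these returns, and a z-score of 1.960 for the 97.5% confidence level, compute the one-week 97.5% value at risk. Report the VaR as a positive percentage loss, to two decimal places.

2.34

r̄ = (1.73 − 1.24 + 0.9 + 1.24 − 0.45 − 0.69 − 1.17) / 7 = 0.320 / 7 = 0.0457%
Sample σ = √[Σ(r − r̄)² / 6] = √[8.9110 / 6] = √1.4852 = 1.2187%
VaR = −(r̄ − z·σ) = −(0.0457 − 1.960 × 1.2187) = −(-2.3430) = 2.3430%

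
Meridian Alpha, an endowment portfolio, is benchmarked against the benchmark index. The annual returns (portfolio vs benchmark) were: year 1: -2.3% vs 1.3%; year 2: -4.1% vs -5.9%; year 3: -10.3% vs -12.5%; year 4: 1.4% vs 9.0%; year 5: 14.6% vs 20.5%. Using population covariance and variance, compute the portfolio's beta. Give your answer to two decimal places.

0.70

r̄p = -0.1400%,  r̄m = 2.4800%
Cov = Σ(rp − r̄p)(rm − r̄m) / 5 = 92.7172
Var(rm) = Σ(rm − r̄m)² / 5 = 132.6496
β = Cov / Var = 92.7172 / 132.6496 = 0.6990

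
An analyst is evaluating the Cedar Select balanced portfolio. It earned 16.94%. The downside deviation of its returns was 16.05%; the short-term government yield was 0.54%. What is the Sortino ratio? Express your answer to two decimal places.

1.02

Sortino = (Rp − Rf) / σd = (16.94% − 0.54%) / 16.05% = 16.40% / 16.05% = 1.0218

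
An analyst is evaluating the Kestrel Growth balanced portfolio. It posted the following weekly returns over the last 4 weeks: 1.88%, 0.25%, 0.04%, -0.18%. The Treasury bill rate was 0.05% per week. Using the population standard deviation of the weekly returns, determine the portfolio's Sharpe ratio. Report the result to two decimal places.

r̄ = (1.88 + 0.25 + 0.04 − 0.18) / 4 = 0.4975%
Population σ = √[Σ(r − r̄)² / 4] = √[2.6409 / 4] = √0.6602 = 0.8125%
Sharpe = (r̄ − rf) / σ = (0.4975 − 0.05) / 0.8125 = 0.4475 / 0.8125 = 0.5508

0.55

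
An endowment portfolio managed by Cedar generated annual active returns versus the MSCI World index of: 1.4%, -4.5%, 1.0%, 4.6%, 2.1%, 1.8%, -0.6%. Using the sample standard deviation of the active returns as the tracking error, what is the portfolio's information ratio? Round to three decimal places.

0.294

Mean return μ = 5.80 / 7 = 0.8286%
Σ(r − μ)² = (1.4 − 0.8286)² + (-4.5 − 0.8286)² + (1 − 0.8286)² + … = 47.5743
sample σ = √(47.5743 / 6) = √7.9291 = 2.8159%
IR = μ / tracking error = 0.8286 / 2.8159 = 0.2943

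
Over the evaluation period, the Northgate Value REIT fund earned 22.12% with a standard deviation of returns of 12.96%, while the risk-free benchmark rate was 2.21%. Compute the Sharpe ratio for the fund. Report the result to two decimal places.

Sharpe = (Rp − Rf) / σp = (22.12% − 2.21%) / 12.96% = 19.91% / 12.96% = 1.5363

1.54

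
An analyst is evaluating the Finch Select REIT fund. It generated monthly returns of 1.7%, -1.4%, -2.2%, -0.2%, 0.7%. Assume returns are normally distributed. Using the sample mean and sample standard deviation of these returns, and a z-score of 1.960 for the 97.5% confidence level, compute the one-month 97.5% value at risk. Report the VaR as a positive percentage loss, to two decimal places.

Mean return r̄ = -1.40 / 5 = -0.2800%
Σ(r − r̄)² = (1.7 − (-0.2800))² + (-1.4 − (-0.2800))² + (-2.2 − (-0.2800))² + … = 9.8280
σ = √[9.8280 / 4] = 1.5675%
VaR = −(r̄ − z·σ) = −(-0.2800 − 1.960 × 1.5675) = −(-3.3523) = 3.3523%

3.35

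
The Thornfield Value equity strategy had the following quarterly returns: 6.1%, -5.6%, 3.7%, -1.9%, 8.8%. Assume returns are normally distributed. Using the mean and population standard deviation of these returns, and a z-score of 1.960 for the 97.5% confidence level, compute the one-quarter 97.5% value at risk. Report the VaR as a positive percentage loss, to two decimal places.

8.10

Mean return r̄ = 11.10 / 5 = 2.2200%
Σ(r − r̄)² = 138.6680; population σ = √(138.6680/5) = 5.2663%
VaR = −(r̄ − z·σ) = −(2.2200 − 1.960 × 5.2663) = −(-8.1019) = 8.1019%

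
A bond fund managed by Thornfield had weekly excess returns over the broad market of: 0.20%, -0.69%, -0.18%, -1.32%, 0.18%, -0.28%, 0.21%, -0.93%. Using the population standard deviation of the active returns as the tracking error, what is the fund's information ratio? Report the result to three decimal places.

-0.652

r̄ = (0.2 − 0.69 − 0.18 − 1.32 + 0.18 − 0.28 + 0.21 − 0.93) / 8 = -2.810 / 8 = -0.3513%
Σ(r − r̄)² = (0.2 − (-0.3513))² + (-0.69 − (-0.3513))² + … = 2.3237
population σ = √(2.3237 / 8) = √0.2905 = 0.5390%
IR = r̄ / tracking error = -0.3513 / 0.5390 = -0.6518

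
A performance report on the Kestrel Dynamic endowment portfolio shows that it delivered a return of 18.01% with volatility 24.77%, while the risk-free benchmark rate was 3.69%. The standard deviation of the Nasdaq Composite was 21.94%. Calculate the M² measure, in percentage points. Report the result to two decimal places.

16.37

Sharpe = (Rp − Rf) / σp = (18.01% − 3.69%) / 24.77% = 0.5781
M² = Rf + Sharpe × σm = 3.69% + 0.5781 × 21.94% = 16.3735%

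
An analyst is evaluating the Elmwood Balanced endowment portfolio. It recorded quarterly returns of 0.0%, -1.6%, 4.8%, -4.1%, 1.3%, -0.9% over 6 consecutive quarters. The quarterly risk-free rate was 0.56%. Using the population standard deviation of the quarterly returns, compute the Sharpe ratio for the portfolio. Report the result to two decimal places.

-0.24

μ = (0 − 1.6 + 4.8 − 4.1 + 1.3 − 0.9) / 6 = -0.0833%
Σ(r − μ)² = 44.8683; population σ = √(44.8683/6) = 2.7346%
Sharpe = (μ − rf) / σ = (-0.0833 − 0.56) / 2.7346 = -0.6433 / 2.7346 = -0.2352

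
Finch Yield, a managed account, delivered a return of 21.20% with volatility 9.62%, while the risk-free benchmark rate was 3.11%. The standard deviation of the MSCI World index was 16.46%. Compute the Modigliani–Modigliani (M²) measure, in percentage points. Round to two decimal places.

Sharpe = (Rp − Rf) / σp = (21.20% − 3.11%) / 9.62% = 1.8805
M² = Rf + Sharpe × σm = 3.11% + 1.8805 × 16.46% = 34.0630%

34.06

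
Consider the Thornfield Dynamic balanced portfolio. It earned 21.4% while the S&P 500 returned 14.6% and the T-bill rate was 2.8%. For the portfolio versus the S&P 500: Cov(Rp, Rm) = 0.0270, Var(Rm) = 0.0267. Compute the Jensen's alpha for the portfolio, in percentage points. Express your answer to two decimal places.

6.67

β = Cov / Var = 0.0270 / 0.0267 = 1.0112
E[R] = Rf + β(Rm − Rf) = 2.8% + 1.0112 × (14.6% − 2.8%) = 14.7322%
α = Rp − E[R] = 21.4% − 14.7322% = 6.6678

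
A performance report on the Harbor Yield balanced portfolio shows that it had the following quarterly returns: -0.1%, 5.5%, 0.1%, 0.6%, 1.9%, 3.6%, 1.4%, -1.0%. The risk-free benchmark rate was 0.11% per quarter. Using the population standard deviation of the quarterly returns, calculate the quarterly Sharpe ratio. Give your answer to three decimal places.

0.693

r̄ = (-0.1 + 5.5 + 0.1 + 0.6 + 1.9 + 3.6 + 1.4 − 1) / 8 = 1.5000%
Population σ = √[Σ(r − r̄)² / 8] = √[32.1600 / 8] = √4.0200 = 2.0050%
Sharpe = (r̄ − rf) / σ = (1.5000 − 0.11) / 2.0050 = 1.3900 / 2.0050 = 0.6933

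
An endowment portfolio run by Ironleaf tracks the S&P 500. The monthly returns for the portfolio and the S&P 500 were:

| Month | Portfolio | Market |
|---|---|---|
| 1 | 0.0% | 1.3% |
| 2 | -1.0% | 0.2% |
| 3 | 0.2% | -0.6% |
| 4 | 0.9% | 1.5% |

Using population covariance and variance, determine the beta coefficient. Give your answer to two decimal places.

0.33

r̄p = 0.0250%,  r̄m = 0.6000%
Cov = Σ(rp − r̄p)(rm − r̄m) / 4 = 0.2425
Var(rm) = Σ(rm − r̄m)² / 4 = 0.7250
β = Cov / Var = 0.2425 / 0.7250 = 0.3345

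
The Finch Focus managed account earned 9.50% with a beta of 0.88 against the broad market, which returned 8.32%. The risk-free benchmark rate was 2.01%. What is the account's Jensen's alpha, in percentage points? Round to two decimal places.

1.94

CAPM expected return = Rf + β(Rm − Rf) = 2.01% + 0.88 × (8.32% − 2.01%) = 2.01 + 0.88 × 6.31 = 7.5628%
Jensen's α = Rp − E[R] = 9.50% − 7.5628% = 1.9372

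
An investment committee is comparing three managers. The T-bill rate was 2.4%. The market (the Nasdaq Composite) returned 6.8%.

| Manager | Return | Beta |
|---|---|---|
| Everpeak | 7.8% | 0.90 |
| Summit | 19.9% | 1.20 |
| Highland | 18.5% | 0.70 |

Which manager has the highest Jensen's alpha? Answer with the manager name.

Highland

Everpeak: α = 7.8% − [2.4% + 0.90 × (6.8% − 2.4%)] = 1.440
Summit: α = 19.9% − [2.4% + 1.20 × (6.8% − 2.4%)] = 12.220
Highland: α = 18.5% − [2.4% + 0.70 × (6.8% − 2.4%)] = 13.020
Highest: Highland (13.020).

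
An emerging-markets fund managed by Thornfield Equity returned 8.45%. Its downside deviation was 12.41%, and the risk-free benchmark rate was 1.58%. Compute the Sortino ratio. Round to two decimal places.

0.55

Sortino = (Rp − Rf) / σd = (8.45% − 1.58%) / 12.41% = 6.87% / 12.41% = 0.5536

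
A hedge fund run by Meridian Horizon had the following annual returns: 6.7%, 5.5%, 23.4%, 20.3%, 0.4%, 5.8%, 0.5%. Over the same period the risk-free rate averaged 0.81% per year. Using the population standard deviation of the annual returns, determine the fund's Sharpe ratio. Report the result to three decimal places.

μ = (6.7 + 5.5 + 23.4 + 20.3 + 0.4 + 5.8 + 0.5) / 7 = 8.9429%
Population std dev = √[509.0171 / 7] = 8.5274%
Sharpe = (μ − rf) / σ = (8.9429 − 0.81) / 8.5274 = 8.1329 / 8.5274 = 0.9537

0.954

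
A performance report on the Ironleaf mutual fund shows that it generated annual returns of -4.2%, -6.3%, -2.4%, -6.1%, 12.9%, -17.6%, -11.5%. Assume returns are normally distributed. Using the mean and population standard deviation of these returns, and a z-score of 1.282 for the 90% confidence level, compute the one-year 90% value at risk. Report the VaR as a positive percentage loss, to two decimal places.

r̄ = (-4.2 − 6.3 − 2.4 − 6.1 + 12.9 − 17.6 − 11.5) / 7 = -35.20 / 7 = -5.0286%
Population std dev = √[531.7143 / 7] = 8.7155%
VaR = −(r̄ − z·σ) = −(-5.0286 − 1.282 × 8.7155) = −(-16.2019) = 16.2019%

16.20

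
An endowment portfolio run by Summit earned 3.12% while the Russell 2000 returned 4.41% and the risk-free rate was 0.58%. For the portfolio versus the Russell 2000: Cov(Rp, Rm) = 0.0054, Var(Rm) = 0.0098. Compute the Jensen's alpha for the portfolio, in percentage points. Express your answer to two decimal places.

β = Cov / Var = 0.0054 / 0.0098 = 0.5510
E[R] = Rf + β(Rm − Rf) = 0.58% + 0.5510 × (4.41% − 0.58%) = 2.6903%
α = Rp − E[R] = 3.12% − 2.6903% = 0.4297

0.43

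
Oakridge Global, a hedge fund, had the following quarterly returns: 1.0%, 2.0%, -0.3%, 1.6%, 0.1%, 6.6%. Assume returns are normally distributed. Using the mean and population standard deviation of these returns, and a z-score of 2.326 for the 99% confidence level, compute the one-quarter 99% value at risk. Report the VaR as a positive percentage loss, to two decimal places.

3.46

μ = (1 + 2 − 0.3 + 1.6 + 0.1 + 6.6) / 6 = 11.00 / 6 = 1.8333%
Σ(r − μ)² = (1 − 1.8333)² + (2 − 1.8333)² + (-0.3 − 1.8333)² + … = 31.0533
population σ = √(31.0533 / 6) = √5.1756 = 2.2750%
VaR = −(μ − z·σ) = −(1.8333 − 2.326 × 2.2750) = −(-3.4584) = 3.4584%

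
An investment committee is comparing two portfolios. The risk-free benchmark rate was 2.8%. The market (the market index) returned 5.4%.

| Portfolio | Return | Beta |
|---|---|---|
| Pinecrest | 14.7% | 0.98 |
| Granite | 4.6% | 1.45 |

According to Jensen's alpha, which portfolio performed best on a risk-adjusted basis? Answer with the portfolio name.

Pinecrest

Pinecrest: α = 14.7% − [2.8% + 0.98 × (5.4% − 2.8%)] = 9.352
Granite: α = 4.6% − [2.8% + 1.45 × (5.4% − 2.8%)] = -1.970
Highest: Pinecrest (9.352).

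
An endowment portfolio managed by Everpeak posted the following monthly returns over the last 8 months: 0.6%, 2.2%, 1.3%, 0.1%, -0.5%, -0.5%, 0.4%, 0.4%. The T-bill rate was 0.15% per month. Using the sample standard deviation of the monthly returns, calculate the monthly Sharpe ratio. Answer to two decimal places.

r̄ = (0.6 + 2.2 + 1.3 + 0.1 − 0.5 − 0.5 + 0.4 + 0.4) / 8 = 4.00 / 8 = 0.5000%
Σ(r − r̄)² = 5.7200; sample σ = √(5.7200/7) = 0.9040%
Sharpe = (r̄ − rf) / σ = (0.5000 − 0.15) / 0.9040 = 0.3500 / 0.9040 = 0.3872

0.39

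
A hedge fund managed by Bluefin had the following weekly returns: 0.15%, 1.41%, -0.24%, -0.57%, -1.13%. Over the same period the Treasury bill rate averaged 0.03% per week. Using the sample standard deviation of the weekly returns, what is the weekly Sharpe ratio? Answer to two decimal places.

r̄ = (0.15 + 1.41 − 0.24 − 0.57 − 1.13) / 5 = -0.380 / 5 = -0.0760%
Sample σ = √[Σ(r − r̄)² / 4] = √[3.6411 / 4] = √0.9103 = 0.9541%
Sharpe = (r̄ − rf) / σ = (-0.0760 − 0.03) / 0.9541 = -0.1060 / 0.9541 = -0.1111

-0.11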